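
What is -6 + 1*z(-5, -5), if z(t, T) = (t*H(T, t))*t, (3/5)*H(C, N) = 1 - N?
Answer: 244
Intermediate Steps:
H(C, N) = 5/3 - 5*N/3 (H(C, N) = 5*(1 - N)/3 = 5/3 - 5*N/3)
z(t, T) = t²*(5/3 - 5*t/3) (z(t, T) = (t*(5/3 - 5*t/3))*t = t²*(5/3 - 5*t/3))
-6 + 1*z(-5, -5) = -6 + 1*((5/3)*(-5)²*(1 - 1*(-5))) = -6 + 1*((5/3)*25*(1 + 5)) = -6 + 1*((5/3)*25*6) = -6 + 1*250 = -6 + 250 = 244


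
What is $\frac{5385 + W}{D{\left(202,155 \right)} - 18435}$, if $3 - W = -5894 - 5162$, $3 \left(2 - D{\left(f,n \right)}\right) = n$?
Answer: $- \frac{24666}{27727} \approx -0.8896$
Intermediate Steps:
$D{\left(f,n \right)} = 2 - \frac{n}{3}$
$W = 11059$ ($W = 3 - \left(-5894 - 5162\right) = 3 - -11056 = 3 + 11056 = 11059$)
$\frac{5385 + W}{D{\left(202,155 \right)} - 18435} = \frac{5385 + 11059}{\left(2 - \frac{155}{3}\right) - 18435} = \frac{16444}{\left(2 - \frac{155}{3}\right) - 18435} = \frac{16444}{- \frac{149}{3} - 18435} = \frac{16444}{- \frac{55454}{3}} = 16444 \left(- \frac{3}{55454}\right) = - \frac{24666}{27727}$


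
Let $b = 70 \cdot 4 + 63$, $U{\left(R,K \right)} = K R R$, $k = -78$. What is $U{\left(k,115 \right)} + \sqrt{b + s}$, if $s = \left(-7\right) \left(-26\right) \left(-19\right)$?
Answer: $699660 + i \sqrt{3115} \approx 6.9966 \cdot 10^{5} + 55.812 i$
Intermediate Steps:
$U{\left(R,K \right)} = K R^{2}$
$b = 343$ ($b = 280 + 63 = 343$)
$s = -3458$ ($s = 182 \left(-19\right) = -3458$)
$U{\left(k,115 \right)} + \sqrt{b + s} = 115 \left(-78\right)^{2} + \sqrt{343 - 3458} = 115 \cdot 6084 + \sqrt{-3115} = 699660 + i \sqrt{3115}$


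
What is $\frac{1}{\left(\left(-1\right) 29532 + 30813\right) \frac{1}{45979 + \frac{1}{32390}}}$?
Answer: $\frac{496419937}{13830530} \approx 35.893$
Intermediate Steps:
$\frac{1}{\left(\left(-1\right) 29532 + 30813\right) \frac{1}{45979 + \frac{1}{32390}}} = \frac{1}{\left(-29532 + 30813\right) \frac{1}{45979 + \frac{1}{32390}}} = \frac{1}{1281 \frac{1}{\frac{1489259811}{32390}}} = \frac{1}{1281 \cdot \frac{32390}{1489259811}} = \frac{1}{\frac{13830530}{496419937}} = \frac{496419937}{13830530}$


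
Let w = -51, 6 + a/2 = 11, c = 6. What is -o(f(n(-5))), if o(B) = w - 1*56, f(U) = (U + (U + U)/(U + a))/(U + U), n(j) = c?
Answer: 107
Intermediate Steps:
n(j) = 6
a = 10 (a = -12 + 2*11 = -12 + 22 = 10)
f(U) = (U + 2*U/(10 + U))/(2*U) (f(U) = (U + (U + U)/(U + 10))/(U + U) = (U + (2*U)/(10 + U))/((2*U)) = (U + 2*U/(10 + U))*(1/(2*U)) = (U + 2*U/(10 + U))/(2*U))
o(B) = -107 (o(B) = -51 - 1*56 = -51 - 56 = -107)
-o(f(n(-5))) = -1*(-107) = 107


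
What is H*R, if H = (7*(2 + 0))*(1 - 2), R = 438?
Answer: -6132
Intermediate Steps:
H = -14 (H = (7*2)*(-1) = 14*(-1) = -14)
H*R = -14*438 = -6132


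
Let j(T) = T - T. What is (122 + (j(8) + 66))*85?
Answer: 15980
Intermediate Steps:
j(T) = 0
(122 + (j(8) + 66))*85 = (122 + (0 + 66))*85 = (122 + 66)*85 = 188*85 = 15980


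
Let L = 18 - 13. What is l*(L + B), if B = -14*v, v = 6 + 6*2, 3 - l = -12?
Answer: -3705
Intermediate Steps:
l = 15 (l = 3 - 1*(-12) = 3 + 12 = 15)
L = 5
v = 18 (v = 6 + 12 = 18)
B = -252 (B = -14*18 = -252)
l*(L + B) = 15*(5 - 252) = 15*(-247) = -3705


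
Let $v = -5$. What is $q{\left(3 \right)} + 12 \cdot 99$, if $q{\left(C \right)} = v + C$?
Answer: $1186$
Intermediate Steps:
$q{\left(C \right)} = -5 + C$
$q{\left(3 \right)} + 12 \cdot 99 = \left(-5 + 3\right) + 12 \cdot 99 = -2 + 1188 = 1186$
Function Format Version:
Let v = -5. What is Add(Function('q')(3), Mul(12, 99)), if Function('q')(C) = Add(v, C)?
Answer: 1186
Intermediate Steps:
Function('q')(C) = Add(-5, C)
Add(Function('q')(3), Mul(12, 99)) = Add(Add(-5, 3), Mul(12, 99)) = Add(-2, 1188) = 1186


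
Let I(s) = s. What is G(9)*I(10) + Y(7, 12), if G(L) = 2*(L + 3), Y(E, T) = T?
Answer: 252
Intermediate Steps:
G(L) = 6 + 2*L (G(L) = 2*(3 + L) = 6 + 2*L)
G(9)*I(10) + Y(7, 12) = (6 + 2*9)*10 + 12 = (6 + 18)*10 + 12 = 24*10 + 12 = 240 + 12 = 252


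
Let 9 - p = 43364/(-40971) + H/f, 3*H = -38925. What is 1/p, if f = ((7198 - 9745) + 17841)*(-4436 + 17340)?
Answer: 2695260518832/27110204916551 ≈ 0.099419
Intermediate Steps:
H = -12975 (H = (1/3)*(-38925) = -12975)
f = 197353776 (f = (-2547 + 17841)*12904 = 15294*12904 = 197353776)
p = 27110204916551/2695260518832 (p = 9 - (43364/(-40971) - 12975/197353776) = 9 - (43364*(-1/40971) - 12975*1/197353776) = 9 - (-43364/40971 - 4325/65784592) = 9 - 1*(-2852860247063/2695260518832) = 9 + 2852860247063/2695260518832 = 27110204916551/2695260518832 ≈ 10.058)
1/p = 1/(27110204916551/2695260518832) = 2695260518832/27110204916551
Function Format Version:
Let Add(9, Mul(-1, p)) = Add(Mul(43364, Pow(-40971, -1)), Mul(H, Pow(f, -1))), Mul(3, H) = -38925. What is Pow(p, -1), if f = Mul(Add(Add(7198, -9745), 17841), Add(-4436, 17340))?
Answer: Rational(2695260518832, 27110204916551) ≈ 0.099419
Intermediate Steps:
H = -12975 (H = Mul(Rational(1, 3), -38925) = -12975)
f = 197353776 (f = Mul(Add(-2547, 17841), 12904) = Mul(15294, 12904) = 197353776)
p = Rational(27110204916551, 2695260518832) (p = Add(9, Mul(-1, Add(Mul(43364, Pow(-40971, -1)), Mul(-12975, Pow(197353776, -1))))) = Add(9, Mul(-1, Add(Mul(43364, Rational(-1, 40971)), Mul(-12975, Rational(1, 197353776))))) = Add(9, Mul(-1, Add(Rational(-43364, 40971), Rational(-4325, 65784592)))) = Add(9, Mul(-1, Rational(-2852860247063, 2695260518832))) = Add(9, Rational(2852860247063, 2695260518832)) = Rational(27110204916551, 2695260518832) ≈ 10.058)
Pow(p, -1) = Pow(Rational(27110204916551, 2695260518832), -1) = Rational(2695260518832, 27110204916551)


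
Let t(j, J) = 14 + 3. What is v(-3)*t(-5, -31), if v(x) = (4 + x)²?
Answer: 17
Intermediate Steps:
t(j, J) = 17
v(-3)*t(-5, -31) = (4 - 3)²*17 = 1²*17 = 1*17 = 17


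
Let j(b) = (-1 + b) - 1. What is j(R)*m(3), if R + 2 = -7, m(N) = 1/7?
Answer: -11/7 ≈ -1.5714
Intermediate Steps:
m(N) = ⅐
R = -9 (R = -2 - 7 = -9)
j(b) = -2 + b
j(R)*m(3) = (-2 - 9)*(⅐) = -11*⅐ = -11/7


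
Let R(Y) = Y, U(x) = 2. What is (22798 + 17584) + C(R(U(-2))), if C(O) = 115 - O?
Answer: 40495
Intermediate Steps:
(22798 + 17584) + C(R(U(-2))) = (22798 + 17584) + (115 - 1*2) = 40382 + (115 - 2) = 40382 + 113 = 40495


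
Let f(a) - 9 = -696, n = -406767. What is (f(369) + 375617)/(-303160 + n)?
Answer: -374930/709927 ≈ -0.52812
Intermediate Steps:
f(a) = -687 (f(a) = 9 - 696 = -687)
(f(369) + 375617)/(-303160 + n) = (-687 + 375617)/(-303160 - 406767) = 374930/(-709927) = 374930*(-1/709927) = -374930/709927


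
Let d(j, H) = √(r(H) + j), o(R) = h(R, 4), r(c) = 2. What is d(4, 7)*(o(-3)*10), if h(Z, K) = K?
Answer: 40*√6 ≈ 97.980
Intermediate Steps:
o(R) = 4
d(j, H) = √(2 + j)
d(4, 7)*(o(-3)*10) = √(2 + 4)*(4*10) = √6*40 = 40*√6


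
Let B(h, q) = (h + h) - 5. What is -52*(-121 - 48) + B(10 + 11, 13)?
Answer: 8825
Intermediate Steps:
B(h, q) = -5 + 2*h (B(h, q) = 2*h - 5 = -5 + 2*h)
-52*(-121 - 48) + B(10 + 11, 13) = -52*(-121 - 48) + (-5 + 2*(10 + 11)) = -52*(-169) + (-5 + 2*21) = 8788 + (-5 + 42) = 8788 + 37 = 8825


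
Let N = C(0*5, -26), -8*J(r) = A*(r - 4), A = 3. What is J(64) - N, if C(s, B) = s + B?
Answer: 7/2 ≈ 3.5000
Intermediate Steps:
J(r) = 3/2 - 3*r/8 (J(r) = -3*(r - 4)/8 = -3*(-4 + r)/8 = -(-12 + 3*r)/8 = 3/2 - 3*r/8)
C(s, B) = B + s
N = -26 (N = -26 + 0*5 = -26 + 0 = -26)
J(64) - N = (3/2 - 3/8*64) - 1*(-26) = (3/2 - 24) + 26 = -45/2 + 26 = 7/2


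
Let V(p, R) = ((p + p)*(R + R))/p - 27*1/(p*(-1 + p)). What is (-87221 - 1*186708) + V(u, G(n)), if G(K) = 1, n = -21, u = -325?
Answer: -29022353777/105950 ≈ -2.7393e+5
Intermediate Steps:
V(p, R) = 4*R - 27/(p*(-1 + p)) (V(p, R) = ((2*p)*(2*R))/p - 27*1/(p*(-1 + p)) = (4*R*p)/p - 27/(p*(-1 + p)) = 4*R - 27/(p*(-1 + p)))
(-87221 - 1*186708) + V(u, G(n)) = (-87221 - 1*186708) + (-27 - 4*1*(-325) + 4*1*(-325)²)/((-325)*(-1 - 325)) = (-87221 - 186708) - 1/325*(-27 + 1300 + 4*1*105625)/(-326) = -273929 - 1/325*(-1/326)*(-27 + 1300 + 422500) = -273929 - 1/325*(-1/326)*423773 = -273929 + 423773/105950 = -29022353777/105950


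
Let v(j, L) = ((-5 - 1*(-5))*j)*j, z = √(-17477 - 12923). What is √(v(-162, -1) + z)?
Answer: 2*√10*19^(¼)*√I ≈ 9.3369 + 9.3369*I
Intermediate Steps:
z = 40*I*√19 (z = √(-30400) = 40*I*√19 ≈ 174.36*I)
v(j, L) = 0 (v(j, L) = ((-5 + 5)*j)*j = (0*j)*j = 0*j = 0)
√(v(-162, -1) + z) = √(0 + 40*I*√19) = √(40*I*√19) = 2*√10*19^(¼)*√I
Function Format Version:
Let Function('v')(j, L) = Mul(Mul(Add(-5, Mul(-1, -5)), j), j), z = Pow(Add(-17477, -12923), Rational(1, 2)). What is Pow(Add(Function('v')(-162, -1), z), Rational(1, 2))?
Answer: Mul(2, Pow(10, Rational(1, 2)), Pow(19, Rational(1, 4)), Pow(I, Rational(1, 2))) ≈ Add(9.3369, Mul(9.3369, I))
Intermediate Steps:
z = Mul(40, I, Pow(19, Rational(1, 2))) (z = Pow(-30400, Rational(1, 2)) = Mul(40, I, Pow(19, Rational(1, 2))) ≈ Mul(174.36, I))
Function('v')(j, L) = 0 (Function('v')(j, L) = Mul(Mul(Add(-5, 5), j), j) = Mul(Mul(0, j), j) = Mul(0, j) = 0)
Pow(Add(Function('v')(-162, -1), z), Rational(1, 2)) = Pow(Add(0, Mul(40, I, Pow(19, Rational(1, 2)))), Rational(1, 2)) = Pow(Mul(40, I, Pow(19, Rational(1, 2))), Rational(1, 2)) = Mul(2, Pow(10, Rational(1, 2)), Pow(19, Rational(1, 4)), Pow(I, Rational(1, 2)))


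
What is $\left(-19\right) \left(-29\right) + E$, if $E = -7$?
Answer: $544$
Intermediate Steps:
$\left(-19\right) \left(-29\right) + E = \left(-19\right) \left(-29\right) - 7 = 551 - 7 = 544$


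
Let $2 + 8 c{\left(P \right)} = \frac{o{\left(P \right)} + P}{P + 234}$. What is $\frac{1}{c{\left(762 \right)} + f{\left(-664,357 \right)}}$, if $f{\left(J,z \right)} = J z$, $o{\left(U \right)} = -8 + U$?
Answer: $- \frac{1992}{472199735} \approx -4.2186 \cdot 10^{-6}$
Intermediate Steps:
$c{\left(P \right)} = - \frac{1}{4} + \frac{-8 + 2 P}{8 \left(234 + P\right)}$ ($c{\left(P \right)} = - \frac{1}{4} + \frac{\left(\left(-8 + P\right) + P\right) \frac{1}{P + 234}}{8} = - \frac{1}{4} + \frac{\left(-8 + 2 P\right) \frac{1}{234 + P}}{8} = - \frac{1}{4} + \frac{\frac{1}{234 + P} \left(-8 + 2 P\right)}{8} = - \frac{1}{4} + \frac{-8 + 2 P}{8 \left(234 + P\right)}$)
$\frac{1}{c{\left(762 \right)} + f{\left(-664,357 \right)}} = \frac{1}{- \frac{119}{468 + 2 \cdot 762} - 237048} = \frac{1}{- \frac{119}{468 + 1524} - 237048} = \frac{1}{- \frac{119}{1992} - 237048} = \frac{1}{- \frac{472199735}{1992}} = - \frac{1992}{472199735}$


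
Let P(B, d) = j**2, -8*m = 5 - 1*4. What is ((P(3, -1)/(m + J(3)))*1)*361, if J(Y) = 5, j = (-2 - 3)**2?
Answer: 1805000/39 ≈ 46282.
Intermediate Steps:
j = 25 (j = (-5)**2 = 25)
m = -1/8 (m = -(5 - 1*4)/8 = -(5 - 4)/8 = -1/8*1 = -1/8 ≈ -0.12500)
P(B, d) = 625 (P(B, d) = 25**2 = 625)
((P(3, -1)/(m + J(3)))*1)*361 = ((625/(-1/8 + 5))*1)*361 = ((625/(39/8))*1)*361 = (((8/39)*625)*1)*361 = ((5000/39)*1)*361 = (5000/39)*361 = 1805000/39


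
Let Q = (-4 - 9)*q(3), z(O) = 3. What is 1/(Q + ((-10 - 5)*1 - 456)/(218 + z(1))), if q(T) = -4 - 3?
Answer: 221/19640 ≈ 0.011253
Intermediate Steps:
q(T) = -7
Q = 91 (Q = (-4 - 9)*(-7) = -13*(-7) = 91)
1/(Q + ((-10 - 5)*1 - 456)/(218 + z(1))) = 1/(91 + ((-10 - 5)*1 - 456)/(218 + 3)) = 1/(91 + (-15*1 - 456)/221) = 1/(91 + (-15 - 456)*(1/221)) = 1/(91 - 471*1/221) = 1/(91 - 471/221) = 1/(19640/221) = 221/19640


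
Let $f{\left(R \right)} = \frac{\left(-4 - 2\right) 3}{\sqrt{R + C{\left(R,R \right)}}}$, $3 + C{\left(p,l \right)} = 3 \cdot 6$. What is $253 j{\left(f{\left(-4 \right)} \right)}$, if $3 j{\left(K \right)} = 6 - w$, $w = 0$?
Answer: $506$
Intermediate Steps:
$C{\left(p,l \right)} = 15$ ($C{\left(p,l \right)} = -3 + 3 \cdot 6 = -3 + 18 = 15$)
$f{\left(R \right)} = - \frac{18}{\sqrt{15 + R}}$ ($f{\left(R \right)} = \frac{\left(-4 - 2\right) 3}{\sqrt{R + 15}} = \frac{\left(-6\right) 3}{\sqrt{15 + R}} = - \frac{18}{\sqrt{15 + R}}$)
$j{\left(K \right)} = 2$ ($j{\left(K \right)} = \frac{6 - 0}{3} = \frac{6 + 0}{3} = \frac{1}{3} \cdot 6 = 2$)
$253 j{\left(f{\left(-4 \right)} \right)} = 253 \cdot 2 = 506$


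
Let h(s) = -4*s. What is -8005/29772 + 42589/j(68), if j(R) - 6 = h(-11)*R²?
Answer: -180376801/3028735332 ≈ -0.059555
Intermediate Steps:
h(s) = -4*s
j(R) = 6 + 44*R² (j(R) = 6 + (-4*(-11))*R² = 6 + 44*R²)
-8005/29772 + 42589/j(68) = -8005/29772 + 42589/(6 + 44*68²) = -8005*1/29772 + 42589/(6 + 44*4624) = -8005/29772 + 42589/(6 + 203456) = -8005/29772 + 42589/203462 = -180376801/3028735332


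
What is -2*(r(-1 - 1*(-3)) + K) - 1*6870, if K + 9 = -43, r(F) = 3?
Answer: -6772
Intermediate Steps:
K = -52 (K = -9 - 43 = -52)
-2*(r(-1 - 1*(-3)) + K) - 1*6870 = -2*(3 - 52) - 1*6870 = -2*(-49) - 6870 = 98 - 6870 = -6772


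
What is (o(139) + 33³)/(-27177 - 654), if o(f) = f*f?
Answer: -55258/27831 ≈ -1.9855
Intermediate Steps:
o(f) = f²
(o(139) + 33³)/(-27177 - 654) = (139² + 33³)/(-27177 - 654) = (19321 + 35937)/(-27831) = 55258*(-1/27831) = -55258/27831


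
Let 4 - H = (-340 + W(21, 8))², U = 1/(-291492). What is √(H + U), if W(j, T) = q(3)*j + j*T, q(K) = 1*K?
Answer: I*√28032222777045/48582 ≈ 108.98*I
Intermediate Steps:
q(K) = K
U = -1/291492 ≈ -3.4306e-6
W(j, T) = 3*j + T*j (W(j, T) = 3*j + j*T = 3*j + T*j)
H = -11877 (H = 4 - (-340 + 21*(3 + 8))² = 4 - (-340 + 21*11)² = 4 - (-340 + 231)² = 4 - 1*(-109)² = 4 - 1*11881 = 4 - 11881 = -11877)
√(H + U) = √(-11877 - 1/291492) = √(-3462050485/291492) = I*√28032222777045/48582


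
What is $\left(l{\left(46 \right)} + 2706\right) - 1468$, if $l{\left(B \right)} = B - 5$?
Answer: $1279$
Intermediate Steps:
$l{\left(B \right)} = -5 + B$ ($l{\left(B \right)} = B - 5 = -5 + B$)
$\left(l{\left(46 \right)} + 2706\right) - 1468 = \left(\left(-5 + 46\right) + 2706\right) - 1468 = \left(41 + 2706\right) - 1468 = 2747 - 1468 = 1279$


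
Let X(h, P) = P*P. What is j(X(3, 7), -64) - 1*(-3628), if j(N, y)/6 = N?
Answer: 3922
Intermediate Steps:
X(h, P) = P²
j(N, y) = 6*N
j(X(3, 7), -64) - 1*(-3628) = 6*7² - 1*(-3628) = 6*49 + 3628 = 294 + 3628 = 3922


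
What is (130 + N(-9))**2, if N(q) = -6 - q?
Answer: 17689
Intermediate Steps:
(130 + N(-9))**2 = (130 + (-6 - 1*(-9)))**2 = (130 + (-6 + 9))**2 = (130 + 3)**2 = 133**2 = 17689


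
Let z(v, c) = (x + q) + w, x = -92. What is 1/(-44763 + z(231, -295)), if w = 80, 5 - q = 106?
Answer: -1/44876 ≈ -2.2284e-5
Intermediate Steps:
q = -101 (q = 5 - 1*106 = 5 - 106 = -101)
z(v, c) = -113 (z(v, c) = (-92 - 101) + 80 = -193 + 80 = -113)
1/(-44763 + z(231, -295)) = 1/(-44763 - 113) = 1/(-44876) = -1/44876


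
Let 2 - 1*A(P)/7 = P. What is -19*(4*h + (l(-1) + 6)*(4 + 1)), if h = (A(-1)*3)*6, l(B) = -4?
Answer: -28918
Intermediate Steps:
A(P) = 14 - 7*P
h = 378 (h = ((14 - 7*(-1))*3)*6 = ((14 + 7)*3)*6 = (21*3)*6 = 63*6 = 378)
-19*(4*h + (l(-1) + 6)*(4 + 1)) = -19*(4*378 + (-4 + 6)*(4 + 1)) = -19*(1512 + 2*5) = -19*(1512 + 10) = -19*1522 = -28918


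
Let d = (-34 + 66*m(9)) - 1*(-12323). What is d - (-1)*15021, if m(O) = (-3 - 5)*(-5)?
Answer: 29950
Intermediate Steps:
m(O) = 40 (m(O) = -8*(-5) = 40)
d = 14929 (d = (-34 + 66*40) - 1*(-12323) = (-34 + 2640) + 12323 = 2606 + 12323 = 14929)
d - (-1)*15021 = 14929 - (-1)*15021 = 14929 - 1*(-15021) = 14929 + 15021 = 29950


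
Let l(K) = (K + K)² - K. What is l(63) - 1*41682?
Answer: -25869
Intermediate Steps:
l(K) = -K + 4*K² (l(K) = (2*K)² - K = 4*K² - K = -K + 4*K²)
l(63) - 1*41682 = 63*(-1 + 4*63) - 1*41682 = 63*(-1 + 252) - 41682 = 63*251 - 41682 = 15813 - 41682 = -25869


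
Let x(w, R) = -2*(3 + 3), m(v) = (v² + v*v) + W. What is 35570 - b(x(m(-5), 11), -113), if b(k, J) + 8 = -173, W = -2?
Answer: 35751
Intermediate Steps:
m(v) = -2 + 2*v² (m(v) = (v² + v*v) - 2 = (v² + v²) - 2 = 2*v² - 2 = -2 + 2*v²)
x(w, R) = -12 (x(w, R) = -2*6 = -12)
b(k, J) = -181 (b(k, J) = -8 - 173 = -181)
35570 - b(x(m(-5), 11), -113) = 35570 - 1*(-181) = 35570 + 181 = 35751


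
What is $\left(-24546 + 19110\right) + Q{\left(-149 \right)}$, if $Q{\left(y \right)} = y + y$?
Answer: $-5734$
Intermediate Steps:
$Q{\left(y \right)} = 2 y$
$\left(-24546 + 19110\right) + Q{\left(-149 \right)} = \left(-24546 + 19110\right) + 2 \left(-149\right) = -5436 - 298 = -5734$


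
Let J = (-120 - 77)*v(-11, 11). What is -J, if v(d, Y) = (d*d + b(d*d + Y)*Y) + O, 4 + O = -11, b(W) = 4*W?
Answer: 1165058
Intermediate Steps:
O = -15 (O = -4 - 11 = -15)
v(d, Y) = -15 + d² + Y*(4*Y + 4*d²) (v(d, Y) = (d*d + (4*(d*d + Y))*Y) - 15 = (d² + (4*(d² + Y))*Y) - 15 = (d² + (4*(Y + d²))*Y) - 15 = (d² + (4*Y + 4*d²)*Y) - 15 = (d² + Y*(4*Y + 4*d²)) - 15 = -15 + d² + Y*(4*Y + 4*d²))
J = -1165058 (J = (-120 - 77)*(-15 + (-11)² + 4*11*(11 + (-11)²)) = -197*(-15 + 121 + 4*11*(11 + 121)) = -197*(-15 + 121 + 4*11*132) = -197*(-15 + 121 + 5808) = -197*5914 = -1165058)
-J = -1*(-1165058) = 1165058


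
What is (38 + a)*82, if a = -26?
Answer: 984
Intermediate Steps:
(38 + a)*82 = (38 - 26)*82 = 12*82 = 984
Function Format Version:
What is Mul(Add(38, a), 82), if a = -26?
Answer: 984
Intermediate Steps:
Mul(Add(38, a), 82) = Mul(Add(38, -26), 82) = Mul(12, 82) = 984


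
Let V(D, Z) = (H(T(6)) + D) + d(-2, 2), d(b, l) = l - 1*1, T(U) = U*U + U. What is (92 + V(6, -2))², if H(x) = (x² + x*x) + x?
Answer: 13461561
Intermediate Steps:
T(U) = U + U² (T(U) = U² + U = U + U²)
d(b, l) = -1 + l (d(b, l) = l - 1 = -1 + l)
H(x) = x + 2*x² (H(x) = (x² + x²) + x = 2*x² + x = x + 2*x²)
V(D, Z) = 3571 + D (V(D, Z) = ((6*(1 + 6))*(1 + 2*(6*(1 + 6))) + D) + (-1 + 2) = ((6*7)*(1 + 2*(6*7)) + D) + 1 = (42*(1 + 2*42) + D) + 1 = (42*(1 + 84) + D) + 1 = (42*85 + D) + 1 = (3570 + D) + 1 = 3571 + D)
(92 + V(6, -2))² = (92 + (3571 + 6))² = (92 + 3577)² = 3669² = 13461561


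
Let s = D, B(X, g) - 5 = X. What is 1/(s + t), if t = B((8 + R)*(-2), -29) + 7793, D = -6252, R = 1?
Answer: 1/1528 ≈ 0.00065445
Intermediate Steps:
B(X, g) = 5 + X
s = -6252
t = 7780 (t = (5 + (8 + 1)*(-2)) + 7793 = (5 + 9*(-2)) + 7793 = (5 - 18) + 7793 = -13 + 7793 = 7780)
1/(s + t) = 1/(-6252 + 7780) = 1/1528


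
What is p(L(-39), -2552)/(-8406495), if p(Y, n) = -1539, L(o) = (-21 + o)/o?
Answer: 171/934055 ≈ 0.00018307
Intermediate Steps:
L(o) = (-21 + o)/o
p(L(-39), -2552)/(-8406495) = -1539/(-8406495) = -1539*(-1/8406495) = 171/934055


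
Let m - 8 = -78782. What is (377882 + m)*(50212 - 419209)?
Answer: -110369954676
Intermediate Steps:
m = -78774 (m = 8 - 78782 = -78774)
(377882 + m)*(50212 - 419209) = (377882 - 78774)*(50212 - 419209) = 299108*(-368997) = -110369954676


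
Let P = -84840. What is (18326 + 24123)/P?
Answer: -42449/84840 ≈ -0.50034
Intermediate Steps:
(18326 + 24123)/P = (18326 + 24123)/(-84840) = 42449*(-1/84840) = -42449/84840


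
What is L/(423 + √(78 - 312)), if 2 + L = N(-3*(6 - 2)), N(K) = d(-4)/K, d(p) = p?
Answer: -235/59721 + 5*I*√26/179163 ≈ -0.003935 + 0.0001423*I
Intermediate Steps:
N(K) = -4/K
L = -5/3 (L = -2 - 4*(-1/(3*(6 - 2))) = -2 - 4/((-3*4)) = -2 - 4/(-12) = -2 - 4*(-1/12) = -2 + ⅓ = -5/3 ≈ -1.6667)
L/(423 + √(78 - 312)) = -5/3/(423 + √(78 - 312)) = -5/3/(423 + √(-234)) = -5/3/(423 + 3*I*√26) = -5/(3*(423 + 3*I*√26))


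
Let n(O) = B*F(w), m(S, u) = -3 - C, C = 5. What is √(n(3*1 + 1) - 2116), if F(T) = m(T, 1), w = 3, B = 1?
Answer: 6*I*√59 ≈ 46.087*I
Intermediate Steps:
m(S, u) = -8 (m(S, u) = -3 - 1*5 = -3 - 5 = -8)
F(T) = -8
n(O) = -8 (n(O) = 1*(-8) = -8)
√(n(3*1 + 1) - 2116) = √(-8 - 2116) = √(-2124) = 6*I*√59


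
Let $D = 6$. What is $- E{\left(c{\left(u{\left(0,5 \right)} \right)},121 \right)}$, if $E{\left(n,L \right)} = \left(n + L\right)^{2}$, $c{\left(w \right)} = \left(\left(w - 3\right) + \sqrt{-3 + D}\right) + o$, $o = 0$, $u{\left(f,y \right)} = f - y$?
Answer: $- \left(113 + \sqrt{3}\right)^{2} \approx -13163.0$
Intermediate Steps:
$c{\left(w \right)} = -3 + w + \sqrt{3}$ ($c{\left(w \right)} = \left(\left(w - 3\right) + \sqrt{-3 + 6}\right) + 0 = \left(\left(-3 + w\right) + \sqrt{3}\right) + 0 = \left(-3 + w + \sqrt{3}\right) + 0 = -3 + w + \sqrt{3}$)
$E{\left(n,L \right)} = \left(L + n\right)^{2}$
$- E{\left(c{\left(u{\left(0,5 \right)} \right)},121 \right)} = - \left(121 + \left(-3 + \left(0 - 5\right) + \sqrt{3}\right)\right)^{2} = - \left(121 - \left(8 - \sqrt{3}\right)\right)^{2} = - \left(113 + \sqrt{3}\right)^{2}$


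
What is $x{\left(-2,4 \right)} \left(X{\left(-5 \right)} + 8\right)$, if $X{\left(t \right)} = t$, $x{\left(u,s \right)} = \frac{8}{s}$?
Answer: $6$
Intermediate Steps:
$x{\left(-2,4 \right)} \left(X{\left(-5 \right)} + 8\right) = \frac{8}{4} \left(-5 + 8\right) = 8 \cdot \frac{1}{4} \cdot 3 = 2 \cdot 3 = 6$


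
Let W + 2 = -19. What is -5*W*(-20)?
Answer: -2100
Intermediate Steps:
W = -21 (W = -2 - 19 = -21)
-5*W*(-20) = -5*(-21)*(-20) = 105*(-20) = -2100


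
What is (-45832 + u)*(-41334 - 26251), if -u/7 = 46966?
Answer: 25316935490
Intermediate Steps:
u = -328762 (u = -7*46966 = -328762)
(-45832 + u)*(-41334 - 26251) = (-45832 - 328762)*(-41334 - 26251) = -374594*(-67585) = 25316935490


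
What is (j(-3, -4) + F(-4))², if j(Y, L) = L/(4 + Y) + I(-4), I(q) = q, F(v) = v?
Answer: 144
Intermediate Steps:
j(Y, L) = -4 + L/(4 + Y) (j(Y, L) = L/(4 + Y) - 4 = -4 + L/(4 + Y))
(j(-3, -4) + F(-4))² = ((-16 - 4 - 4*(-3))/(4 - 3) - 4)² = ((-16 - 4 + 12)/1 - 4)² = (1*(-8) - 4)² = (-8 - 4)² = (-12)² = 144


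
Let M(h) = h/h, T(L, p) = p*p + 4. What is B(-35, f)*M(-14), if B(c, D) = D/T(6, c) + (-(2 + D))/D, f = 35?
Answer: -44248/43015 ≈ -1.0287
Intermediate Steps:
T(L, p) = 4 + p**2 (T(L, p) = p**2 + 4 = 4 + p**2)
B(c, D) = D/(4 + c**2) + (-2 - D)/D (B(c, D) = D/(4 + c**2) + (-(2 + D))/D = D/(4 + c**2) + (-2 - D)/D)
M(h) = 1
B(-35, f)*M(-14) = (-1 - 2/35 + 35/(4 + (-35)**2))*1 = (-1 - 2*1/35 + 35/(4 + 1225))*1 = (-1 - 2/35 + 35/1229)*1 = -44248/43015*1 = -44248/43015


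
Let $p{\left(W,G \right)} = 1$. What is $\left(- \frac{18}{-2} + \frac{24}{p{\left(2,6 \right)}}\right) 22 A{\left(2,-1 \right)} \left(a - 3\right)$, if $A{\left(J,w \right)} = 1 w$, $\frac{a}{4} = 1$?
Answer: $-726$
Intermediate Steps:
$a = 4$ ($a = 4 \cdot 1 = 4$)
$A{\left(J,w \right)} = w$
$\left(- \frac{18}{-2} + \frac{24}{p{\left(2,6 \right)}}\right) 22 A{\left(2,-1 \right)} \left(a - 3\right) = \left(- \frac{18}{-2} + \frac{24}{1}\right) 22 \left(- (4 - 3)\right) = \left(\left(-18\right) \left(- \frac{1}{2}\right) + 24 \cdot 1\right) 22 \left(\left(-1\right) 1\right) = \left(9 + 24\right) 22 \left(-1\right) = 33 \cdot 22 \left(-1\right) = 726 \left(-1\right) = -726$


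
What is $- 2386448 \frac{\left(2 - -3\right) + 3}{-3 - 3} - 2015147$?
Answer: $\frac{3500351}{3} \approx 1.1668 \cdot 10^{6}$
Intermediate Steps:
$- 2386448 \frac{\left(2 - -3\right) + 3}{-3 - 3} - 2015147 = - 2386448 \frac{\left(2 + 3\right) + 3}{-6} - 2015147 = - 2386448 \left(5 + 3\right) \left(- \frac{1}{6}\right) - 2015147 = - 2386448 \cdot 8 \left(- \frac{1}{6}\right) - 2015147 = \left(-2386448\right) \left(- \frac{4}{3}\right) - 2015147 = \frac{9545792}{3} - 2015147 = \frac{3500351}{3}$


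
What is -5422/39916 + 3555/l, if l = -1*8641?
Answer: -94376441/172457078 ≈ -0.54725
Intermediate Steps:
l = -8641
-5422/39916 + 3555/l = -5422/39916 + 3555/(-8641) = -5422*1/39916 + 3555*(-1/8641) = -2711/19958 - 3555/8641 = -94376441/172457078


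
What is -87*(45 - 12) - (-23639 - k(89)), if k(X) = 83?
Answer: 20851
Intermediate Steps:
-87*(45 - 12) - (-23639 - k(89)) = -87*(45 - 12) - (-23639 - 1*83) = -87*33 - (-23639 - 83) = -2871 - 1*(-23722) = -2871 + 23722 = 20851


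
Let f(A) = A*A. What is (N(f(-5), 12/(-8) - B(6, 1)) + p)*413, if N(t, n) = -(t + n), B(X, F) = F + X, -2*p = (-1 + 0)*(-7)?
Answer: -8260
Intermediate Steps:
p = -7/2 (p = -(-1 + 0)*(-7)/2 = -(-1)*(-7)/2 = -1/2*7 = -7/2 ≈ -3.5000)
f(A) = A**2
N(t, n) = -n - t (N(t, n) = -(n + t) = -n - t)
(N(f(-5), 12/(-8) - B(6, 1)) + p)*413 = ((-(12/(-8) - (1 + 6)) - 1*(-5)**2) - 7/2)*413 = ((-(12*(-1/8) - 1*7) - 1*25) - 7/2)*413 = ((-(-3/2 - 7) - 25) - 7/2)*413 = ((-1*(-17/2) - 25) - 7/2)*413 = ((17/2 - 25) - 7/2)*413 = (-33/2 - 7/2)*413 = -20*413 = -8260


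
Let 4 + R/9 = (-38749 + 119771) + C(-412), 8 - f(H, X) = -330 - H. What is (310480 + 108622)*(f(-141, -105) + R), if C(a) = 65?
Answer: 305920990288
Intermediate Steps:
f(H, X) = 338 + H (f(H, X) = 8 - (-330 - H) = 8 + (330 + H) = 338 + H)
R = 729747 (R = -36 + 9*((-38749 + 119771) + 65) = -36 + 9*(81022 + 65) = -36 + 9*81087 = -36 + 729783 = 729747)
(310480 + 108622)*(f(-141, -105) + R) = (310480 + 108622)*((338 - 141) + 729747) = 419102*(197 + 729747) = 419102*729944 = 305920990288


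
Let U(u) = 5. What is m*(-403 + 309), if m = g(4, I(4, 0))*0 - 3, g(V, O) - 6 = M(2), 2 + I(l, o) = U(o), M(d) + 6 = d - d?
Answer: 282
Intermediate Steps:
M(d) = -6 (M(d) = -6 + (d - d) = -6 + 0 = -6)
I(l, o) = 3 (I(l, o) = -2 + 5 = 3)
g(V, O) = 0 (g(V, O) = 6 - 6 = 0)
m = -3 (m = 0*0 - 3 = 0 - 3 = -3)
m*(-403 + 309) = -3*(-403 + 309) = -3*(-94) = 282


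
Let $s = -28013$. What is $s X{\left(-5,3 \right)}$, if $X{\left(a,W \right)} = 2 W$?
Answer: $-168078$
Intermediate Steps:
$s X{\left(-5,3 \right)} = - 28013 \cdot 2 \cdot 3 = \left(-28013\right) 6 = -168078$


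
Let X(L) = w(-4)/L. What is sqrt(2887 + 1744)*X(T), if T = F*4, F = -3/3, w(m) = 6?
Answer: -3*sqrt(4631)/2 ≈ -102.08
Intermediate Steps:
F = -1 (F = -3*1/3 = -1)
T = -4 (T = -1*4 = -4)
X(L) = 6/L
sqrt(2887 + 1744)*X(T) = sqrt(2887 + 1744)*(6/(-4)) = sqrt(4631)*(6*(-1/4)) = sqrt(4631)*(-3/2) = -3*sqrt(4631)/2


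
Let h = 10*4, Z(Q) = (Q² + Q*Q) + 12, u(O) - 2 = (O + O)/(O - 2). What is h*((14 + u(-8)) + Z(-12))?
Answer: 12704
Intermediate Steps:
u(O) = 2 + 2*O/(-2 + O) (u(O) = 2 + (O + O)/(O - 2) = 2 + (2*O)/(-2 + O) = 2 + 2*O/(-2 + O))
Z(Q) = 12 + 2*Q² (Z(Q) = (Q² + Q²) + 12 = 2*Q² + 12 = 12 + 2*Q²)
h = 40
h*((14 + u(-8)) + Z(-12)) = 40*((14 + 4*(-1 - 8)/(-2 - 8)) + (12 + 2*(-12)²)) = 40*((14 + 4*(-9)/(-10)) + (12 + 2*144)) = 40*((14 + 4*(-⅒)*(-9)) + (12 + 288)) = 40*((14 + 18/5) + 300) = 40*(88/5 + 300) = 40*(1588/5) = 12704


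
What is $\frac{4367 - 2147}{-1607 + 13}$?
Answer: $- \frac{1110}{797} \approx -1.3927$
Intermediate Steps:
$\frac{4367 - 2147}{-1607 + 13} = \frac{2220}{-1594} = 2220 \left(- \frac{1}{1594}\right) = - \frac{1110}{797}$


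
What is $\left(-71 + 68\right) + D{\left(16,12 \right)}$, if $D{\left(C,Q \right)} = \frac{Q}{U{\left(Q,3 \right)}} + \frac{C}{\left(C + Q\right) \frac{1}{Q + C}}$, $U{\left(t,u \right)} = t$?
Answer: $14$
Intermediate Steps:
$D{\left(C,Q \right)} = 1 + C$ ($D{\left(C,Q \right)} = \frac{Q}{Q} + \frac{C}{\left(C + Q\right) \frac{1}{Q + C}} = 1 + \frac{C}{\left(C + Q\right) \frac{1}{C + Q}} = 1 + \frac{C}{1} = 1 + C 1 = 1 + C$)
$\left(-71 + 68\right) + D{\left(16,12 \right)} = \left(-71 + 68\right) + \left(1 + 16\right) = -3 + 17 = 14$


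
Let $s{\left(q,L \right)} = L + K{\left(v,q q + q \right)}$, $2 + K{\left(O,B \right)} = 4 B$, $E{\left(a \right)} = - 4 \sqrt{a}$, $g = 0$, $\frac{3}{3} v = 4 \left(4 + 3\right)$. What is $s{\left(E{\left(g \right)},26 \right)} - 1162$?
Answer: $-1138$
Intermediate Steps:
$v = 28$ ($v = 4 \left(4 + 3\right) = 4 \cdot 7 = 28$)
$K{\left(O,B \right)} = -2 + 4 B$
$s{\left(q,L \right)} = -2 + L + 4 q + 4 q^{2}$ ($s{\left(q,L \right)} = L + \left(-2 + 4 \left(q q + q\right)\right) = L + \left(-2 + 4 \left(q^{2} + q\right)\right) = L + \left(-2 + 4 \left(q + q^{2}\right)\right) = L - \left(2 - 4 q - 4 q^{2}\right) = L + \left(-2 + 4 q + 4 q^{2}\right) = -2 + L + 4 q + 4 q^{2}$)
$s{\left(E{\left(g \right)},26 \right)} - 1162 = \left(-2 + 26 + 4 \left(- 4 \sqrt{0}\right) \left(1 - 4 \sqrt{0}\right)\right) - 1162 = \left(-2 + 26 + 4 \left(\left(-4\right) 0\right) \left(1 - 0\right)\right) - 1162 = \left(-2 + 26 + 4 \cdot 0 \left(1 + 0\right)\right) - 1162 = \left(-2 + 26 + 4 \cdot 0 \cdot 1\right) - 1162 = \left(-2 + 26 + 0\right) - 1162 = 24 - 1162 = -1138$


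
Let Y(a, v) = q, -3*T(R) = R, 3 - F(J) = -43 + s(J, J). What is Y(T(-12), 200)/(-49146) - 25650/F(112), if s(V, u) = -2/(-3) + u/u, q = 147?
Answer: -66347443/114674 ≈ -578.57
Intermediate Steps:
s(V, u) = 5/3 (s(V, u) = -2*(-⅓) + 1 = ⅔ + 1 = 5/3)
F(J) = 133/3 (F(J) = 3 - (-43 + 5/3) = 3 - 1*(-124/3) = 3 + 124/3 = 133/3)
T(R) = -R/3
Y(a, v) = 147
Y(T(-12), 200)/(-49146) - 25650/F(112) = 147/(-49146) - 25650/133/3 = 147*(-1/49146) - 25650*3/133 = -49/16382 - 4050/7 = -66347443/114674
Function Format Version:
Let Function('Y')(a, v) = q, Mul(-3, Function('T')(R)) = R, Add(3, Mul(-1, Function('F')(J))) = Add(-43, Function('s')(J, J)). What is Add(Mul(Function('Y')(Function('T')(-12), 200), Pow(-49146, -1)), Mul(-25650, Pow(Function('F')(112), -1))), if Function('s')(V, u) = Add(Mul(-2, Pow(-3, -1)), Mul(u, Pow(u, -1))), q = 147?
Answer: Rational(-66347443, 114674) ≈ -578.57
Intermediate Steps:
Function('s')(V, u) = Rational(5, 3) (Function('s')(V, u) = Add(Mul(-2, Rational(-1, 3)), 1) = Add(Rational(2, 3), 1) = Rational(5, 3))
Function('F')(J) = Rational(133, 3) (Function('F')(J) = Add(3, Mul(-1, Add(-43, Rational(5, 3)))) = Add(3, Mul(-1, Rational(-124, 3))) = Add(3, Rational(124, 3)) = Rational(133, 3))
Function('T')(R) = Mul(Rational(-1, 3), R)
Function('Y')(a, v) = 147
Add(Mul(Function('Y')(Function('T')(-12), 200), Pow(-49146, -1)), Mul(-25650, Pow(Function('F')(112), -1))) = Add(Mul(147, Pow(-49146, -1)), Mul(-25650, Pow(Rational(133, 3), -1))) = Add(Mul(147, Rational(-1, 49146)), Mul(-25650, Rational(3, 133))) = Add(Rational(-49, 16382), Rational(-4050, 7)) = Rational(-66347443, 114674)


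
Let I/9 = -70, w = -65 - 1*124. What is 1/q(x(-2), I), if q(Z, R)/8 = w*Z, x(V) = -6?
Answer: 1/9072 ≈ 0.00011023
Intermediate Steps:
w = -189 (w = -65 - 124 = -189)
I = -630 (I = 9*(-70) = -630)
q(Z, R) = -1512*Z (q(Z, R) = 8*(-189*Z) = -1512*Z)
1/q(x(-2), I) = 1/(-1512*(-6)) = 1/9072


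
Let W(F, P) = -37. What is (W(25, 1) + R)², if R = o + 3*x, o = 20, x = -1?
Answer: 400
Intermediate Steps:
R = 17 (R = 20 + 3*(-1) = 20 - 3 = 17)
(W(25, 1) + R)² = (-37 + 17)² = (-20)² = 400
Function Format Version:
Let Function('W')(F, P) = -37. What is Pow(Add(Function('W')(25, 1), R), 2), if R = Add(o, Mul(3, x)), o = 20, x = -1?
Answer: 400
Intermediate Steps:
R = 17 (R = Add(20, Mul(3, -1)) = Add(20, -3) = 17)
Pow(Add(Function('W')(25, 1), R), 2) = Pow(Add(-37, 17), 2) = Pow(-20, 2) = 400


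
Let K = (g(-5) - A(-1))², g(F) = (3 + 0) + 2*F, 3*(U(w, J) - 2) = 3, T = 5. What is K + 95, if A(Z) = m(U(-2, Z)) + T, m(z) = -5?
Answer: 144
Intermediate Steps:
U(w, J) = 3 (U(w, J) = 2 + (⅓)*3 = 2 + 1 = 3)
A(Z) = 0 (A(Z) = -5 + 5 = 0)
g(F) = 3 + 2*F
K = 49 (K = ((3 + 2*(-5)) - 1*0)² = ((3 - 10) + 0)² = (-7 + 0)² = (-7)² = 49)
K + 95 = 49 + 95 = 144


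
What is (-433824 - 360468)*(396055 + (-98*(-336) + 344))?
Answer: -341011001484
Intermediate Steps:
(-433824 - 360468)*(396055 + (-98*(-336) + 344)) = -794292*(396055 + (32928 + 344)) = -794292*(396055 + 33272) = -794292*429327 = -341011001484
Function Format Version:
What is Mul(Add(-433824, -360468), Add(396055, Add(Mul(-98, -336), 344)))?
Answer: -341011001484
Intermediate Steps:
Mul(Add(-433824, -360468), Add(396055, Add(Mul(-98, -336), 344))) = Mul(-794292, Add(396055, Add(32928, 344))) = Mul(-794292, Add(396055, 33272)) = Mul(-794292, 429327) = -341011001484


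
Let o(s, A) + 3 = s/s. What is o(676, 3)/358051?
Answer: -2/358051 ≈ -5.5858e-6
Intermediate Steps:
o(s, A) = -2 (o(s, A) = -3 + s/s = -3 + 1 = -2)
o(676, 3)/358051 = -2/358051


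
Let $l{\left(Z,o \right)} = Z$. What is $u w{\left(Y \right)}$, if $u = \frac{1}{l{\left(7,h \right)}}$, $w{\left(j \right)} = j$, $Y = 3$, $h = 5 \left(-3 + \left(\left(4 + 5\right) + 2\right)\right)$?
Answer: $\frac{3}{7} \approx 0.42857$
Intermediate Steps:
$h = 40$ ($h = 5 \left(-3 + \left(9 + 2\right)\right) = 5 \left(-3 + 11\right) = 5 \cdot 8 = 40$)
$u = \frac{1}{7} \approx 0.14286$
$u w{\left(Y \right)} = \frac{1}{7} \cdot 3 = \frac{3}{7}$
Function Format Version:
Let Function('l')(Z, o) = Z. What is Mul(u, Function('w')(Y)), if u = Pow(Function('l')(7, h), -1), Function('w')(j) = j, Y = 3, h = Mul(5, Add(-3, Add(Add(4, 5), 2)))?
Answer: Rational(3, 7) ≈ 0.42857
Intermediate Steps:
h = 40 (h = Mul(5, Add(-3, Add(9, 2))) = Mul(5, Add(-3, 11)) = Mul(5, 8) = 40)
u = Rational(1, 7) (u = Pow(7, -1) = Rational(1, 7) ≈ 0.14286)
Mul(u, Function('w')(Y)) = Mul(Rational(1, 7), 3) = Rational(3, 7)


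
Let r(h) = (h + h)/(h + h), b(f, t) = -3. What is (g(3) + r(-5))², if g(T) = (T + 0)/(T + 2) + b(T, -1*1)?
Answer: 49/25 ≈ 1.9600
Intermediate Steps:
g(T) = -3 + T/(2 + T) (g(T) = (T + 0)/(T + 2) - 3 = T/(2 + T) - 3 = -3 + T/(2 + T))
r(h) = 1 (r(h) = (2*h)/((2*h)) = (2*h)*(1/(2*h)) = 1)
(g(3) + r(-5))² = (2*(-3 - 1*3)/(2 + 3) + 1)² = (2*(-3 - 3)/5 + 1)² = (2*(⅕)*(-6) + 1)² = (-12/5 + 1)² = (-7/5)² = 49/25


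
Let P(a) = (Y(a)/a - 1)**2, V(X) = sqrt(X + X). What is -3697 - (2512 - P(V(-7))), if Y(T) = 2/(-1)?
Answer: -43458/7 - 2*I*sqrt(14)/7 ≈ -6208.3 - 1.069*I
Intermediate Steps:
Y(T) = -2 (Y(T) = 2*(-1) = -2)
V(X) = sqrt(2)*sqrt(X) (V(X) = sqrt(2*X) = sqrt(2)*sqrt(X))
P(a) = (-1 - 2/a)**2 (P(a) = (-2/a - 1)**2 = (-1 - 2/a)**2)
-3697 - (2512 - P(V(-7))) = -3697 - (2512 - (2 + sqrt(2)*sqrt(-7))**2/(sqrt(2)*sqrt(-7))**2) = -3697 - (2512 - (2 + sqrt(2)*(I*sqrt(7)))**2/(sqrt(2)*(I*sqrt(7)))**2) = -3697 - (2512 - (2 + I*sqrt(14))**2/(I*sqrt(14))**2) = -3697 - (2512 - (-1)*(2 + I*sqrt(14))**2/14) = -3697 - (2512 + (2 + I*sqrt(14))**2/14) = -3697 + (-2512 - (2 + I*sqrt(14))**2/14) = -6209 - (2 + I*sqrt(14))**2/14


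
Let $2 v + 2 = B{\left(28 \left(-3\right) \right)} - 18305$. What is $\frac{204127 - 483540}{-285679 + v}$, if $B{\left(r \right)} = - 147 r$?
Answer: $\frac{558826}{577317} \approx 0.96797$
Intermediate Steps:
$v = - \frac{5959}{2}$ ($v = -1 + \frac{- 147 \cdot 28 \left(-3\right) - 18305}{2} = -1 + \frac{\left(-147\right) \left(-84\right) - 18305}{2} = -1 + \frac{12348 - 18305}{2} = -1 + \frac{1}{2} \left(-5957\right) = -1 - \frac{5957}{2} = - \frac{5959}{2} \approx -2979.5$)
$\frac{204127 - 483540}{-285679 + v} = \frac{204127 - 483540}{-285679 - \frac{5959}{2}} = - \frac{279413}{- \frac{577317}{2}} = \left(-279413\right) \left(- \frac{2}{577317}\right) = \frac{558826}{577317}$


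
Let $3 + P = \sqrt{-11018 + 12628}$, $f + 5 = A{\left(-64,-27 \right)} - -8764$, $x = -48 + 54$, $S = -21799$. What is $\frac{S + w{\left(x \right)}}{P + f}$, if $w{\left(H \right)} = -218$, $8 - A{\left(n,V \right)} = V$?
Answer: $- \frac{193551447}{77280071} + \frac{22017 \sqrt{1610}}{77280071} \approx -2.4931$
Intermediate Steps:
$A{\left(n,V \right)} = 8 - V$
$x = 6$
$f = 8794$ ($f = -5 + \left(\left(8 - -27\right) - -8764\right) = -5 + \left(\left(8 + 27\right) + 8764\right) = -5 + \left(35 + 8764\right) = -5 + 8799 = 8794$)
$P = -3 + \sqrt{1610}$ ($P = -3 + \sqrt{-11018 + 12628} = -3 + \sqrt{1610} \approx 37.125$)
$\frac{S + w{\left(x \right)}}{P + f} = \frac{-21799 - 218}{\left(-3 + \sqrt{1610}\right) + 8794} = - \frac{22017}{8791 + \sqrt{1610}}$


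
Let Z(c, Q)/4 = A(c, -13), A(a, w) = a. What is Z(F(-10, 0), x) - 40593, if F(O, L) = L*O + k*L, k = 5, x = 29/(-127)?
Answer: -40593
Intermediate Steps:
x = -29/127 (x = 29*(-1/127) = -29/127 ≈ -0.22835)
F(O, L) = 5*L + L*O (F(O, L) = L*O + 5*L = 5*L + L*O)
Z(c, Q) = 4*c
Z(F(-10, 0), x) - 40593 = 4*(0*(5 - 10)) - 40593 = 4*(0*(-5)) - 40593 = 4*0 - 40593 = 0 - 40593 = -40593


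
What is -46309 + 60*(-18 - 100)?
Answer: -53389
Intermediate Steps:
-46309 + 60*(-18 - 100) = -46309 + 60*(-118) = -46309 - 7080 = -53389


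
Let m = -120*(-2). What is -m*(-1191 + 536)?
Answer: 157200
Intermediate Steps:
m = 240
-m*(-1191 + 536) = -240*(-1191 + 536) = -240*(-655) = -1*(-157200) = 157200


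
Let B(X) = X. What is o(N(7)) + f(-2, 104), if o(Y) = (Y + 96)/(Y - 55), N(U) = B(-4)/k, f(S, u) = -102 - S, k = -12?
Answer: -16689/164 ≈ -101.76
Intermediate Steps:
N(U) = ⅓ (N(U) = -4/(-12) = -4*(-1/12) = ⅓)
o(Y) = (96 + Y)/(-55 + Y)
o(N(7)) + f(-2, 104) = (96 + ⅓)/(-55 + ⅓) + (-102 - 1*(-2)) = (289/3)/(-164/3) + (-102 + 2) = -3/164*289/3 - 100 = -289/164 - 100 = -16689/164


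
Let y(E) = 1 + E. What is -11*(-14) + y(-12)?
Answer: 143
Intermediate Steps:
-11*(-14) + y(-12) = -11*(-14) + (1 - 12) = 154 - 11 = 143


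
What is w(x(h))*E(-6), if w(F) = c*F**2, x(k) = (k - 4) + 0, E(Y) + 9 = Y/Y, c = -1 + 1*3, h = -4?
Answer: -1024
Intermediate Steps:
c = 2 (c = -1 + 3 = 2)
E(Y) = -8 (E(Y) = -9 + Y/Y = -9 + 1 = -8)
x(k) = -4 + k (x(k) = (-4 + k) + 0 = -4 + k)
w(F) = 2*F**2
w(x(h))*E(-6) = (2*(-4 - 4)**2)*(-8) = (2*(-8)**2)*(-8) = (2*64)*(-8) = 128*(-8) = -1024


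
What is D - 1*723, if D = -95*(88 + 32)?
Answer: -12123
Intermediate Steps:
D = -11400 (D = -95*120 = -11400)
D - 1*723 = -11400 - 1*723 = -11400 - 723 = -12123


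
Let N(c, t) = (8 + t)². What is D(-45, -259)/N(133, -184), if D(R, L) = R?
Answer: -45/30976 ≈ -0.0014527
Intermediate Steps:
D(-45, -259)/N(133, -184) = -45/(8 - 184)² = -45/((-176)²) = -45/30976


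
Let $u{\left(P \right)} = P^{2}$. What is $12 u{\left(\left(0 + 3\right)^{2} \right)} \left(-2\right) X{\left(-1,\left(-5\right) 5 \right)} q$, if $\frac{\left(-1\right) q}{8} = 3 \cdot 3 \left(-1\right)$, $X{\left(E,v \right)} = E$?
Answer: $139968$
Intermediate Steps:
$q = 72$ ($q = - 8 \cdot 3 \cdot 3 \left(-1\right) = - 8 \cdot 9 \left(-1\right) = \left(-8\right) \left(-9\right) = 72$)
$12 u{\left(\left(0 + 3\right)^{2} \right)} \left(-2\right) X{\left(-1,\left(-5\right) 5 \right)} q = 12 \left(\left(0 + 3\right)^{2}\right)^{2} \left(-2\right) \left(-1\right) 72 = 12 \left(3^{2}\right)^{2} \left(-2\right) \left(-1\right) 72 = 12 \cdot 9^{2} \left(-2\right) \left(-1\right) 72 = 12 \cdot 81 \left(-2\right) \left(-1\right) 72 = 12 \left(\left(-162\right) \left(-1\right)\right) 72 = 12 \cdot 162 \cdot 72 = 1944 \cdot 72 = 139968$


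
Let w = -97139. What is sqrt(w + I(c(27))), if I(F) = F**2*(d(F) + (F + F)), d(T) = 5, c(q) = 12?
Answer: I*sqrt(92963) ≈ 304.9*I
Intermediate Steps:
I(F) = F**2*(5 + 2*F) (I(F) = F**2*(5 + (F + F)) = F**2*(5 + 2*F))
sqrt(w + I(c(27))) = sqrt(-97139 + 12**2*(5 + 2*12)) = sqrt(-97139 + 144*(5 + 24)) = sqrt(-97139 + 144*29) = sqrt(-97139 + 4176) = sqrt(-92963) = I*sqrt(92963)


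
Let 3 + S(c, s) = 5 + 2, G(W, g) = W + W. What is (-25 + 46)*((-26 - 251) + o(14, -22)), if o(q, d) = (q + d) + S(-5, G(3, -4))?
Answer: -5901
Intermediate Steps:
G(W, g) = 2*W
S(c, s) = 4 (S(c, s) = -3 + (5 + 2) = -3 + 7 = 4)
o(q, d) = 4 + d + q (o(q, d) = (q + d) + 4 = (d + q) + 4 = 4 + d + q)
(-25 + 46)*((-26 - 251) + o(14, -22)) = (-25 + 46)*((-26 - 251) + (4 - 22 + 14)) = 21*(-277 - 4) = 21*(-281) = -5901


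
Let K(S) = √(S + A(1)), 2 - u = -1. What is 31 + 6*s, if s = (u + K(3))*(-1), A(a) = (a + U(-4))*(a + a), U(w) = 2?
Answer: -5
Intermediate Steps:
u = 3 (u = 2 - 1*(-1) = 2 + 1 = 3)
A(a) = 2*a*(2 + a) (A(a) = (a + 2)*(a + a) = (2 + a)*(2*a) = 2*a*(2 + a))
K(S) = √(6 + S) (K(S) = √(S + 2*1*(2 + 1)) = √(S + 2*1*3) = √(S + 6) = √(6 + S))
s = -6 (s = (3 + √(6 + 3))*(-1) = (3 + √9)*(-1) = (3 + 3)*(-1) = 6*(-1) = -6)
31 + 6*s = 31 + 6*(-6) = 31 - 36 = -5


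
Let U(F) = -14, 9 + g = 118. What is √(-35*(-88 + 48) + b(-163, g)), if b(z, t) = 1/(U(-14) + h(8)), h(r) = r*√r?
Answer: √(-39198 + 44800*√2)/(2*√(-7 + 8*√2)) ≈ 37.418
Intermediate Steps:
g = 109 (g = -9 + 118 = 109)
h(r) = r^(3/2)
b(z, t) = 1/(-14 + 16*√2) (b(z, t) = 1/(-14 + 8^(3/2)) = 1/(-14 + 16*√2))
√(-35*(-88 + 48) + b(-163, g)) = √(-35*(-88 + 48) + (7/158 + 4*√2/79)) = √(-35*(-40) + (7/158 + 4*√2/79)) = √(1400 + (7/158 + 4*√2/79)) = √(221207/158 + 4*√2/79)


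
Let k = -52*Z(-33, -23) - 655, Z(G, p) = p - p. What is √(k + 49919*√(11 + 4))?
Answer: √(-655 + 49919*√15) ≈ 438.95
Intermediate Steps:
Z(G, p) = 0
k = -655 (k = -52*0 - 655 = 0 - 655 = -655)
√(k + 49919*√(11 + 4)) = √(-655 + 49919*√(11 + 4)) = √(-655 + 49919*√15)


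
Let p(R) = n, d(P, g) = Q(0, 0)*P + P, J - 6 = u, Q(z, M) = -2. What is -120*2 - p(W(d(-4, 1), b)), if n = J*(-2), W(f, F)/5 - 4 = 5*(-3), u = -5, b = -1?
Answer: -238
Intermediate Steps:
J = 1 (J = 6 - 5 = 1)
d(P, g) = -P (d(P, g) = -2*P + P = -P)
W(f, F) = -55 (W(f, F) = 20 + 5*(5*(-3)) = 20 + 5*(-15) = 20 - 75 = -55)
n = -2 (n = 1*(-2) = -2)
p(R) = -2
-120*2 - p(W(d(-4, 1), b)) = -120*2 - 1*(-2) = -240 + 2 = -238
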